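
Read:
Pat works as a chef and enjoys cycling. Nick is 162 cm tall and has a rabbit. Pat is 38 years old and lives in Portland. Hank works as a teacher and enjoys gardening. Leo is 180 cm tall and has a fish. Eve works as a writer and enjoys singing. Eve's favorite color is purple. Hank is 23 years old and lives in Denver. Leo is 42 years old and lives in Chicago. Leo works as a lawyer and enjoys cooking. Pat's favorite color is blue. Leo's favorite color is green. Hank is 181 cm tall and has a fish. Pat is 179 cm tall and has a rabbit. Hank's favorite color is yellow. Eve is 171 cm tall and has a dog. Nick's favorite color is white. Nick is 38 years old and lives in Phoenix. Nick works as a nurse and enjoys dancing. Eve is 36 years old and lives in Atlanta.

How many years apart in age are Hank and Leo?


23 vs 42, diff = 19

19


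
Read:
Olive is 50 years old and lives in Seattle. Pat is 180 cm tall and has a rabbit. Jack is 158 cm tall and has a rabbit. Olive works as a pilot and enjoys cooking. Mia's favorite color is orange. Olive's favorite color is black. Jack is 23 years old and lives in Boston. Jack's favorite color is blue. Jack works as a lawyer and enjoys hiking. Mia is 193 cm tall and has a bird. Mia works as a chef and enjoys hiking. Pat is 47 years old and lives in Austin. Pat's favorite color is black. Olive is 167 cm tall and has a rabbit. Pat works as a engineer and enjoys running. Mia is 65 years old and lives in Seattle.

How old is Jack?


Jack is 23 years old

23


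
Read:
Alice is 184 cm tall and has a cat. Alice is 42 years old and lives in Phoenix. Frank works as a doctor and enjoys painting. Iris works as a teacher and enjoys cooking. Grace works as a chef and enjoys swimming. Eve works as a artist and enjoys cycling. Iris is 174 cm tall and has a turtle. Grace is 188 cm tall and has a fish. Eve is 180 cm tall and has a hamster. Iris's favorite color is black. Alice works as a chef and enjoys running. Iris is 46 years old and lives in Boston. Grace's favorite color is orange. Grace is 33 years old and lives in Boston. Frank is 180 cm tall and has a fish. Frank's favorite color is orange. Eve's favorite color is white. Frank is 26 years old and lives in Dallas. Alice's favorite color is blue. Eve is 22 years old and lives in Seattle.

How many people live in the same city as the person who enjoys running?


Person with hobby running is Alice, city Phoenix. Count = 1

1


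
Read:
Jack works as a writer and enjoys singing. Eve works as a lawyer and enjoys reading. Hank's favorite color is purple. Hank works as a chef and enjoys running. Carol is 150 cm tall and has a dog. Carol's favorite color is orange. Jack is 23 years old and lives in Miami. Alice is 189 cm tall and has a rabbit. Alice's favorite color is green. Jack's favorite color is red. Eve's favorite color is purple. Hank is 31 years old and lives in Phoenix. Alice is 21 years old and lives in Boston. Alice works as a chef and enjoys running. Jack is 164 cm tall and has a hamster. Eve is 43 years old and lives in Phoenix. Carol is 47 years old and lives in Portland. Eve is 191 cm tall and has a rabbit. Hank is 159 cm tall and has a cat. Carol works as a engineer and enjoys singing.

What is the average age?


Sum=165, n=5, avg=33

33


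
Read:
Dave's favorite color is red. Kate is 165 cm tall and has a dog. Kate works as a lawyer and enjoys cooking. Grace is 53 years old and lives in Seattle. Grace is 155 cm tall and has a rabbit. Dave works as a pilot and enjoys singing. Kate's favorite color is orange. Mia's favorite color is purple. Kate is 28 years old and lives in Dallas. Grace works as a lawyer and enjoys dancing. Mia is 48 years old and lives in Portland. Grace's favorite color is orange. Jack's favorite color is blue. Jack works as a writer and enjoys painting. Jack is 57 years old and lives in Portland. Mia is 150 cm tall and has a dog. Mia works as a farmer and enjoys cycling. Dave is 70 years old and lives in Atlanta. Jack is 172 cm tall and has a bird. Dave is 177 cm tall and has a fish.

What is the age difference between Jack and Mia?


|57 - 48| = 9

9


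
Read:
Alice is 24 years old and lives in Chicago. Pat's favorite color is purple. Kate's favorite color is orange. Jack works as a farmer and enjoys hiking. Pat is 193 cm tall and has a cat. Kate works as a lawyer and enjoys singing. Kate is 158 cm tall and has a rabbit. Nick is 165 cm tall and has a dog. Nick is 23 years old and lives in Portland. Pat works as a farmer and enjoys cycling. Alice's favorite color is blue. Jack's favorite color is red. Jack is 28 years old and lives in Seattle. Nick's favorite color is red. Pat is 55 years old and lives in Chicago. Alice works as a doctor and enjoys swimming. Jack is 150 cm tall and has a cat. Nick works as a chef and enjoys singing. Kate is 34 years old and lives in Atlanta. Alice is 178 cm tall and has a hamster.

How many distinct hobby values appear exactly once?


Unique hobby values: 3

3


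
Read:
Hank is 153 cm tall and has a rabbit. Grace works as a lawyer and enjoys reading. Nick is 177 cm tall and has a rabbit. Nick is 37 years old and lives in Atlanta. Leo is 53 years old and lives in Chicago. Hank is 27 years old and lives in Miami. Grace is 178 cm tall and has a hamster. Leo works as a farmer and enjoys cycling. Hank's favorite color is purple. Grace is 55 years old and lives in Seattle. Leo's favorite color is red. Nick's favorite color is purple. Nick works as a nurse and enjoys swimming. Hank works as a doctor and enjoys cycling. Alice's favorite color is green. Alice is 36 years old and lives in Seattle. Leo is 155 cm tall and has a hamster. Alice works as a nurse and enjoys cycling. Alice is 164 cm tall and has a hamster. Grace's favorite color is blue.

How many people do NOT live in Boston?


Not in Boston: 5

5


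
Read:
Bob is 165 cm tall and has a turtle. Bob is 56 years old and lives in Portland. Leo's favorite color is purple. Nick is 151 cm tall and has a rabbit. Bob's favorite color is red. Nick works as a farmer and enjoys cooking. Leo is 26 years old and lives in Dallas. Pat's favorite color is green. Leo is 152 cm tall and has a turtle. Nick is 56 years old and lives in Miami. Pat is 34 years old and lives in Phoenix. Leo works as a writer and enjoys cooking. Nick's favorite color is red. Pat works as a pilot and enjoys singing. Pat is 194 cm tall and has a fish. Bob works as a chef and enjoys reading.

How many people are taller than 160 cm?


Taller than 160: 2

2


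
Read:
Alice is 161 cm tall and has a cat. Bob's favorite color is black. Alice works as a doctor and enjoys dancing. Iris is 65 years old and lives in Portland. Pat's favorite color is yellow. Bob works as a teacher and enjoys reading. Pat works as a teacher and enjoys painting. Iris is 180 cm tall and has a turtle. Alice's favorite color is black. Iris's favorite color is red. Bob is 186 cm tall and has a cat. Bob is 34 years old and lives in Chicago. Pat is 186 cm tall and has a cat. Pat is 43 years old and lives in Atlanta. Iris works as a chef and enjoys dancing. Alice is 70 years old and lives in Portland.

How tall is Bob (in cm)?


Bob is 186 cm tall

186


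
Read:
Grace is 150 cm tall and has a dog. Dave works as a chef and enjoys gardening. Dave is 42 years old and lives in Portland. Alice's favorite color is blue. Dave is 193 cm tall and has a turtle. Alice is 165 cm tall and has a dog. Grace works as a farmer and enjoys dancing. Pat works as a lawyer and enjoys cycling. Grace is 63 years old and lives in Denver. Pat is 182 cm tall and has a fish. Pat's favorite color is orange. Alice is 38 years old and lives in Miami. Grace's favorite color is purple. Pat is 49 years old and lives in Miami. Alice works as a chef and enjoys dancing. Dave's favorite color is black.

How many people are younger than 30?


Filter: 0

0


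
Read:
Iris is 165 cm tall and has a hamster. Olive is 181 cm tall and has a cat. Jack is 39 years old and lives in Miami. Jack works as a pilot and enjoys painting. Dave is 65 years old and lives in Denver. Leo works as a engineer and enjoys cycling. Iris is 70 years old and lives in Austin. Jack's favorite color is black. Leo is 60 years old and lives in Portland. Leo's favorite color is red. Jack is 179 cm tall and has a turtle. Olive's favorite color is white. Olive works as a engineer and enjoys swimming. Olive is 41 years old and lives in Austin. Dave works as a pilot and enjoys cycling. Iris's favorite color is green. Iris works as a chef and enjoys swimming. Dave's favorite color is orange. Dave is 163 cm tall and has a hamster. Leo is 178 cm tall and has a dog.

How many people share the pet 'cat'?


Count: 1

1


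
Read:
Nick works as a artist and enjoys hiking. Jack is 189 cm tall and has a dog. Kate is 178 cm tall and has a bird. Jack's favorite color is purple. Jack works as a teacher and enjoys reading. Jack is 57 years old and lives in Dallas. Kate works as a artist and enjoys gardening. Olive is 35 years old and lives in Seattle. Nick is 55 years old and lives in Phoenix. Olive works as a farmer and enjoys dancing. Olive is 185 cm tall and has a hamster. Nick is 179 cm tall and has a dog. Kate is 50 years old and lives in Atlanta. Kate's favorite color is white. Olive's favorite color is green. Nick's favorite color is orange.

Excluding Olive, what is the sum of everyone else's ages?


Sum (excluding Olive): 162

162


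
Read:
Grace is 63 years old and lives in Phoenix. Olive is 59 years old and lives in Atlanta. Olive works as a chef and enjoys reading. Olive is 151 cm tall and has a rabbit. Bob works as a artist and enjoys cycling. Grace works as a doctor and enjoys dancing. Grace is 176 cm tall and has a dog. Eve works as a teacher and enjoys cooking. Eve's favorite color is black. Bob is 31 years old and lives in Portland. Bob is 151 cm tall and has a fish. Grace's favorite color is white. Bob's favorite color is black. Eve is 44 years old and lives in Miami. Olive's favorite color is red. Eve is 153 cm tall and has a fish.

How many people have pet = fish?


Count: 2

2


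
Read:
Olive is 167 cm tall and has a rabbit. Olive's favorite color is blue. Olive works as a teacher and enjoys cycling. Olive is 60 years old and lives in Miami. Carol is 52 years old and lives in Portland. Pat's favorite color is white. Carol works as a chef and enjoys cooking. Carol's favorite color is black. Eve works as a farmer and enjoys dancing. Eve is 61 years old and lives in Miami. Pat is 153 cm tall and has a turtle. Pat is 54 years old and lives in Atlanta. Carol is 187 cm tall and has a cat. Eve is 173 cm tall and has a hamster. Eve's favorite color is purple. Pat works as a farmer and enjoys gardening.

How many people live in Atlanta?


Count in Atlanta: 1

1


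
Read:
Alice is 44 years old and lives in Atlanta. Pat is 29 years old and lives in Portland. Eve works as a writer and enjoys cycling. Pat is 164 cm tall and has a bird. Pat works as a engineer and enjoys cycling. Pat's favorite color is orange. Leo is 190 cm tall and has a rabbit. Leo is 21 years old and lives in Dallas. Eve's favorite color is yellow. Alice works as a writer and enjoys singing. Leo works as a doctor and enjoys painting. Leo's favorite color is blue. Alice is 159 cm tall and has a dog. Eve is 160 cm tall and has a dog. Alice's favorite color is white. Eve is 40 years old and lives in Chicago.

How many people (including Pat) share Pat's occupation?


Pat is a engineer. Count = 1

1


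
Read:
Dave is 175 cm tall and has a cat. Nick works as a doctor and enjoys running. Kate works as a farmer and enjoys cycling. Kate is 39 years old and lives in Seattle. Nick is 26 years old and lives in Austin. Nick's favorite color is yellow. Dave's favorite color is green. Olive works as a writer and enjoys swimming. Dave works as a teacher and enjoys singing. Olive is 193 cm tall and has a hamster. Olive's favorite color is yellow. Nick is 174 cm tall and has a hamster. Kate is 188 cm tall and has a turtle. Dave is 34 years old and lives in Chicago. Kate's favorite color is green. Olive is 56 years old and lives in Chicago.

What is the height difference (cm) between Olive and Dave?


|193 - 175| = 18

18


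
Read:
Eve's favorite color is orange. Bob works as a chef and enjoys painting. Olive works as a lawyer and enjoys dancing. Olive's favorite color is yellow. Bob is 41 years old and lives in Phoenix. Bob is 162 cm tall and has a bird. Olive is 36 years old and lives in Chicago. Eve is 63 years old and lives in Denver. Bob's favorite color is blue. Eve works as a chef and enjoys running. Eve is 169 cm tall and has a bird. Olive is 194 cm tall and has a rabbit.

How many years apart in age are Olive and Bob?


36 vs 41, diff = 5

5


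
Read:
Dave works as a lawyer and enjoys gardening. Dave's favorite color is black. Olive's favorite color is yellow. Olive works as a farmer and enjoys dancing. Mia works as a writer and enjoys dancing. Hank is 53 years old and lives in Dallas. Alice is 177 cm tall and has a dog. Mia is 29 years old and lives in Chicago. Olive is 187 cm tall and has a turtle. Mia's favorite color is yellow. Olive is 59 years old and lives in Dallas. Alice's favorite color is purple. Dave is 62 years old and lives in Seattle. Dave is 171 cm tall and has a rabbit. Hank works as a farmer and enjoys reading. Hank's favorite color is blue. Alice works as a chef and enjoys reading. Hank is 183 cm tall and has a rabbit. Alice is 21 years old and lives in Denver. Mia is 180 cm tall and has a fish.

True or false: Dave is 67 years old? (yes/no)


Dave is actually 62. no

no


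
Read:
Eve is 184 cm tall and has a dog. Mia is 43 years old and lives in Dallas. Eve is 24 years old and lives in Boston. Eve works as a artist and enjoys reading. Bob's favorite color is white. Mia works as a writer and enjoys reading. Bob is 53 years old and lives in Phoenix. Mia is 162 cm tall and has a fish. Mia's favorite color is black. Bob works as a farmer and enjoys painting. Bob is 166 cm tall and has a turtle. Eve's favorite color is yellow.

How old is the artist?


The artist is Eve, age 24

24


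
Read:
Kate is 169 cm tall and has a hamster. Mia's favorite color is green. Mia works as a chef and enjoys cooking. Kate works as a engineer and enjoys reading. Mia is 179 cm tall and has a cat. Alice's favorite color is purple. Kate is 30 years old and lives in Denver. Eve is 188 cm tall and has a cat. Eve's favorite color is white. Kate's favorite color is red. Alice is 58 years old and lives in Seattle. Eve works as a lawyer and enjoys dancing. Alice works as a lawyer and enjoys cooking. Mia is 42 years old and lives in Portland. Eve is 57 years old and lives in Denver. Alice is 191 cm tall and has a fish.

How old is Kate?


Kate is 30 years old

30


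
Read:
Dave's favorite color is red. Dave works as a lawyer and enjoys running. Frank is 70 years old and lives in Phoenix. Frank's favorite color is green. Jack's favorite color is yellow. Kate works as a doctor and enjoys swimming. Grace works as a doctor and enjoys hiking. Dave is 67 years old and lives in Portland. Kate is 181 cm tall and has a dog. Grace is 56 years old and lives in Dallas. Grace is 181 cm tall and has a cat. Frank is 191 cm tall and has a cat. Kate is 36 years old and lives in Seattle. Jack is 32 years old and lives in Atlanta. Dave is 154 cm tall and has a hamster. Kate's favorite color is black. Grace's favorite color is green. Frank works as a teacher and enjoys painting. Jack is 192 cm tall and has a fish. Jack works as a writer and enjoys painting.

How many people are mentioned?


People: Kate, Jack, Dave, Grace, Frank. Count = 5

5


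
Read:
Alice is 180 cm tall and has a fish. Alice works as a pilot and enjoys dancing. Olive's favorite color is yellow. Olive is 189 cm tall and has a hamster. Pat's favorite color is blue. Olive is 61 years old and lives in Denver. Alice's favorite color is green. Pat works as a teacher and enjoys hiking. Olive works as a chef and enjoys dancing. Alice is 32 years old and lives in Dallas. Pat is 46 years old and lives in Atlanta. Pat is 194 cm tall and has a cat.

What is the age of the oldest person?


Oldest: Olive at 61

61


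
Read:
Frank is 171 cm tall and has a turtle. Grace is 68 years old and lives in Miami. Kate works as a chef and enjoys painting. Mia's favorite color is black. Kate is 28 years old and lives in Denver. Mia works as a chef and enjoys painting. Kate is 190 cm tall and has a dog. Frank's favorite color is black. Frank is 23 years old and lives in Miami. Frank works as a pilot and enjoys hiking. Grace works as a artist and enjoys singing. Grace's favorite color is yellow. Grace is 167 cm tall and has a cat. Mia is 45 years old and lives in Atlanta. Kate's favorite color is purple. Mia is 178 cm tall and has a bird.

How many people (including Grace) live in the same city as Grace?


Grace lives in Miami. Count = 2

2


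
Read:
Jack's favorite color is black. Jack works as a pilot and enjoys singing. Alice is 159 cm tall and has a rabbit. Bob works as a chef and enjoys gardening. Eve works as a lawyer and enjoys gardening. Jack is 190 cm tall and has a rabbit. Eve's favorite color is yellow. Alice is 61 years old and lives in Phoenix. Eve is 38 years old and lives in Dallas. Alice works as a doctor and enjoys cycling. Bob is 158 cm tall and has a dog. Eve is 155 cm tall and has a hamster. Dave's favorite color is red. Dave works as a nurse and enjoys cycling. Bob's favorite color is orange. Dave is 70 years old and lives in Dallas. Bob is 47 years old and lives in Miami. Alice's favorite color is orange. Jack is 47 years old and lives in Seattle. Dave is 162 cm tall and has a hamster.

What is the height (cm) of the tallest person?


Tallest: Jack at 190 cm

190


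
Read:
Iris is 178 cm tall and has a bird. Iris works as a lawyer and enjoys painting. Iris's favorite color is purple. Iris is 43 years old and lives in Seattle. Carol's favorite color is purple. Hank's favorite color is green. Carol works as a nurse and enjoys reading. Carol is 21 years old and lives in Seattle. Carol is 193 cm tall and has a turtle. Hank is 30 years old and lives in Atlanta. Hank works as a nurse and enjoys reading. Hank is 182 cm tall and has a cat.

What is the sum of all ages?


30+43+21 = 94

94


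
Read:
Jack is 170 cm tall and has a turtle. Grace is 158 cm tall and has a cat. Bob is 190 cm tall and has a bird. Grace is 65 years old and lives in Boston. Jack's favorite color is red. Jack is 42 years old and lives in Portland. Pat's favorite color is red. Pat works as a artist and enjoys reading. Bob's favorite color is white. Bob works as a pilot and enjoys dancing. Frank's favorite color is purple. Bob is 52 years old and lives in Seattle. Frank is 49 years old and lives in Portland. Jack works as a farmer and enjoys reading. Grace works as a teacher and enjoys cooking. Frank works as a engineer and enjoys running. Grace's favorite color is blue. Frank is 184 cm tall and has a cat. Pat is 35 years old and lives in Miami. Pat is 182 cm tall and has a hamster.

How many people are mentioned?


People: Bob, Grace, Frank, Jack, Pat. Count = 5

5


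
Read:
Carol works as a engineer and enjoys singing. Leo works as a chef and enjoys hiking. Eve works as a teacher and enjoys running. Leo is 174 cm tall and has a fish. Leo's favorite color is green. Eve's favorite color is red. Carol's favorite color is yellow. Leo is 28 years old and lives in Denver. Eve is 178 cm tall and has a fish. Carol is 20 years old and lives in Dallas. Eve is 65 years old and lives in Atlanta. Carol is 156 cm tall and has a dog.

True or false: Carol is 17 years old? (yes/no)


Carol is actually 20. no

no


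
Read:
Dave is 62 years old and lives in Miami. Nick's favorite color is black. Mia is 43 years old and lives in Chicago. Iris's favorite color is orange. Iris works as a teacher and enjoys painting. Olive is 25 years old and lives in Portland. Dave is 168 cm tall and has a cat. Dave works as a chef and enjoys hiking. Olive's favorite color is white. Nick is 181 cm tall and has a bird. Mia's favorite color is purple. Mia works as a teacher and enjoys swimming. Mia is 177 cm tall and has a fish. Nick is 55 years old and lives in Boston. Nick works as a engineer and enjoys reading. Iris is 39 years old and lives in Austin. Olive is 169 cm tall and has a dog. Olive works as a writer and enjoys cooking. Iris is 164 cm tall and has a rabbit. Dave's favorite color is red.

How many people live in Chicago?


Count in Chicago: 1

1


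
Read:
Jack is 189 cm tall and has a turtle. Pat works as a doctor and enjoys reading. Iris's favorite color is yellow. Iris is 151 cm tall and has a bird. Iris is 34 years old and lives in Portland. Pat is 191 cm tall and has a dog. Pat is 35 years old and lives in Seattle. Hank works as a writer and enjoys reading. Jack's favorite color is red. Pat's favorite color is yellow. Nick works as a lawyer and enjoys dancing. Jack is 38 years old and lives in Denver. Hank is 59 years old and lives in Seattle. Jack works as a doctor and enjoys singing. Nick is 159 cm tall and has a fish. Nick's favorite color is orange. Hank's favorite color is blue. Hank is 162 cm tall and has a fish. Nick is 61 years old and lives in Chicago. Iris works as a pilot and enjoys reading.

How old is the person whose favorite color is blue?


Person with favorite color=blue is Hank, age 59

59


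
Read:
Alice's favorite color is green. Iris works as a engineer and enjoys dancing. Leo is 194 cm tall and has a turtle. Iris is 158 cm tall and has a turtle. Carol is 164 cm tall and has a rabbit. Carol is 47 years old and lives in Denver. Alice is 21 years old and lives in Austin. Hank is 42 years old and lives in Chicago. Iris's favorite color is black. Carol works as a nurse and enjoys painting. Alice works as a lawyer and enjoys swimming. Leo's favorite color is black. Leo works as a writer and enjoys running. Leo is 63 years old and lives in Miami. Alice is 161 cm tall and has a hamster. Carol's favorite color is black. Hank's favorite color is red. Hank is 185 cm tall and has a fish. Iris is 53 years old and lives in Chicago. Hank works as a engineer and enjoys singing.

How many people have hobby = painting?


Count: 1

1


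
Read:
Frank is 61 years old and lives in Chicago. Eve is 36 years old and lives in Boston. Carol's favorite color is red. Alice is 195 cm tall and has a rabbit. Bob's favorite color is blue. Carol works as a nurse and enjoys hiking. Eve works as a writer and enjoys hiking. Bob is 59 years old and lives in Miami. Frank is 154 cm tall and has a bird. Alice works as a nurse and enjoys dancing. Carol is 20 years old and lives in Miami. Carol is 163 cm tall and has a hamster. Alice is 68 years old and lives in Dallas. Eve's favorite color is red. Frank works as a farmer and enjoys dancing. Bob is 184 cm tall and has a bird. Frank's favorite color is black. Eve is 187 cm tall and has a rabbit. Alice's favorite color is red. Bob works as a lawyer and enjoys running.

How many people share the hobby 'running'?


Count: 1

1


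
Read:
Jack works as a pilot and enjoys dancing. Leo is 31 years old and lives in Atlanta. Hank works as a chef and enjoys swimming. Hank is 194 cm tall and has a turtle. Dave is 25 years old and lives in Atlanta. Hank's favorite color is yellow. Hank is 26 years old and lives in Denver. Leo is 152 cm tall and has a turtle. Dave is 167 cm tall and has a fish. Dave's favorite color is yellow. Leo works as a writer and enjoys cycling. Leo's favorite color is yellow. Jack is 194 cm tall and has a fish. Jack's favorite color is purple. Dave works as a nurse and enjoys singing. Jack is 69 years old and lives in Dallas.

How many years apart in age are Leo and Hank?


31 vs 26, diff = 5

5


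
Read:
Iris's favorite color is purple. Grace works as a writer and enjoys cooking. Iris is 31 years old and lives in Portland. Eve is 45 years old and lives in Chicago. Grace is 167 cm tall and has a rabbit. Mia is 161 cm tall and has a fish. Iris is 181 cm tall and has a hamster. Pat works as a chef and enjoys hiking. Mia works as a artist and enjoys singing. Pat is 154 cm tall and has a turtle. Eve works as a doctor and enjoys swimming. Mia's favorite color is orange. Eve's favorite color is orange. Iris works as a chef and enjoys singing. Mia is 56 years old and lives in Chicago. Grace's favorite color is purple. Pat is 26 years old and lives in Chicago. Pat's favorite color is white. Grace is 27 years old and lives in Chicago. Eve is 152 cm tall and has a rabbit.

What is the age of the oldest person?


Oldest: Mia at 56

56


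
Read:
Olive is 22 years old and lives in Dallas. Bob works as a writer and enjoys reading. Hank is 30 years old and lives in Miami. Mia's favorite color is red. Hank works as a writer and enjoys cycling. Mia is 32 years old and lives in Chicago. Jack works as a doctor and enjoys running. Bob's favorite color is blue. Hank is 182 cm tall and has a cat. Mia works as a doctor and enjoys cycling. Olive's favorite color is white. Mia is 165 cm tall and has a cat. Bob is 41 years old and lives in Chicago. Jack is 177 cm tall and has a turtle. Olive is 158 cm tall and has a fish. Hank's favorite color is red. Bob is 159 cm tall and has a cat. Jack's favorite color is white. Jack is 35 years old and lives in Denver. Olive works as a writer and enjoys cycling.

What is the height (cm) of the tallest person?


Tallest: Hank at 182 cm

182


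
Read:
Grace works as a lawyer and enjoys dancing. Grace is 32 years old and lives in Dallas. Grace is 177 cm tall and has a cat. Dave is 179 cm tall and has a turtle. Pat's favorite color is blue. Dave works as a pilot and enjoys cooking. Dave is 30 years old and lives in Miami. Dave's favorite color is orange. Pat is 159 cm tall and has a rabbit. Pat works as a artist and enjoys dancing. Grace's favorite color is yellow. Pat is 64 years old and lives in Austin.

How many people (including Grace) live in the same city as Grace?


Grace lives in Dallas. Count = 1

1


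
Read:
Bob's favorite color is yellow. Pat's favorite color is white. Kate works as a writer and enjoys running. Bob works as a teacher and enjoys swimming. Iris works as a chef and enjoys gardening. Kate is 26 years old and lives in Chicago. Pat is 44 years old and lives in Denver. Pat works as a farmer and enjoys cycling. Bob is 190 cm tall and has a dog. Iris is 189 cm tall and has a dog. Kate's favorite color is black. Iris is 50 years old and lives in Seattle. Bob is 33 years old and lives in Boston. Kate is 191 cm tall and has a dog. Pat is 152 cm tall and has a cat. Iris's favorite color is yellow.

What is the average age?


Sum=153, n=4, avg=38.25

38.25


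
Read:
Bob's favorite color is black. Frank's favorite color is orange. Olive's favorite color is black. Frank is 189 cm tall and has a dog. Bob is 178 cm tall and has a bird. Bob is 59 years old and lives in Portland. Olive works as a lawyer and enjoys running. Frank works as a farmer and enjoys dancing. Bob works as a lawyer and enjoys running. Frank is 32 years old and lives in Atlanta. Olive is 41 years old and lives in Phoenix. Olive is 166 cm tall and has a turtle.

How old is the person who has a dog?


Person with dog is Frank, age 32

32


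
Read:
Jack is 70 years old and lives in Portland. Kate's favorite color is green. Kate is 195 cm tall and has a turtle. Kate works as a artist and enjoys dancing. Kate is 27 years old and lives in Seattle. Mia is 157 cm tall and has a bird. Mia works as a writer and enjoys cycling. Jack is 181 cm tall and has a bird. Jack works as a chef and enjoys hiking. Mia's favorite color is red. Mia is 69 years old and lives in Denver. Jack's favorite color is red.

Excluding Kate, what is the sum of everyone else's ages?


Sum (excluding Kate): 139

139


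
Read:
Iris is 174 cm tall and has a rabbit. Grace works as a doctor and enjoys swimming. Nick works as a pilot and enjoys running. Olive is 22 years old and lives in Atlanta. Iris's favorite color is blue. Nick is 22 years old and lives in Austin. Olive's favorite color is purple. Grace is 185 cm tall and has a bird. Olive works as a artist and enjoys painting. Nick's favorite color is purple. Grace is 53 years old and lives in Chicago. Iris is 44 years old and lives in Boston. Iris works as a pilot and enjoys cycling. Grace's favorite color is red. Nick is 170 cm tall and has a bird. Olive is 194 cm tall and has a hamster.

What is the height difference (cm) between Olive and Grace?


|194 - 185| = 9

9


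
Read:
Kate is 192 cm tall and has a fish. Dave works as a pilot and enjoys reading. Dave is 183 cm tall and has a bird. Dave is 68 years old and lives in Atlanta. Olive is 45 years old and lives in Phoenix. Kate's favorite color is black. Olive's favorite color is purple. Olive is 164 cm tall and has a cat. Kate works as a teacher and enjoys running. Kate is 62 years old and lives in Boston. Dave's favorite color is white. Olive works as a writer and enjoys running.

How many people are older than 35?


Filter: 3

3


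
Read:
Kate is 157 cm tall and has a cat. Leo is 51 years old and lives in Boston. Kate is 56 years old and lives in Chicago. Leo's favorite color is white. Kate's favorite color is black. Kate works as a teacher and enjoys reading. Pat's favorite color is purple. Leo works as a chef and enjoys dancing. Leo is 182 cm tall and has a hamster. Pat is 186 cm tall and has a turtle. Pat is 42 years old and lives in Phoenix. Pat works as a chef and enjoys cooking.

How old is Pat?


Pat is 42 years old

42


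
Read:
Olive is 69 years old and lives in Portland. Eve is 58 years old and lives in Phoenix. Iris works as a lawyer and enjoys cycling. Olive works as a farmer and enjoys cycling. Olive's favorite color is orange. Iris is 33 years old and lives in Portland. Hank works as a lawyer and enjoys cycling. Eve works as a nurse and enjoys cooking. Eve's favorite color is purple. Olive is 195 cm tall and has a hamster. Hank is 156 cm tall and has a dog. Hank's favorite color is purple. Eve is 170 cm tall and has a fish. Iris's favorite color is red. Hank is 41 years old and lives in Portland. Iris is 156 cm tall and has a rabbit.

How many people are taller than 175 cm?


Taller than 175: 1

1


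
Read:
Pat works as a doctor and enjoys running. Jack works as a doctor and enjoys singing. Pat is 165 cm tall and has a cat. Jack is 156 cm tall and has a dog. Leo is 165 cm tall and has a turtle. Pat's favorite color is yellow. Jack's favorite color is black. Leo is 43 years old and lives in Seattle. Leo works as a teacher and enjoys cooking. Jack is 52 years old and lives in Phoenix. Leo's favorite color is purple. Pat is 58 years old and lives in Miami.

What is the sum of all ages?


43+52+58 = 153

153


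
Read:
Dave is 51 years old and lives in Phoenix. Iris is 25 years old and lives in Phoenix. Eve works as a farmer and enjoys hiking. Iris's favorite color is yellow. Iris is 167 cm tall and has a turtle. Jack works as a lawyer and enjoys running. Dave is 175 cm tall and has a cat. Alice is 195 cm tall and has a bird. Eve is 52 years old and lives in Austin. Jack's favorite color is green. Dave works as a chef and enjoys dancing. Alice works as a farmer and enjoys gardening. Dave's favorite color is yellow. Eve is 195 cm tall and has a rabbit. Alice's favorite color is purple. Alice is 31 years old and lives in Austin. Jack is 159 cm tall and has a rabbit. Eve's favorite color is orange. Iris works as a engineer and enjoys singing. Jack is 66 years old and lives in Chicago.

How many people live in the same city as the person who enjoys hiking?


Person with hobby hiking is Eve, city Austin. Count = 2

2


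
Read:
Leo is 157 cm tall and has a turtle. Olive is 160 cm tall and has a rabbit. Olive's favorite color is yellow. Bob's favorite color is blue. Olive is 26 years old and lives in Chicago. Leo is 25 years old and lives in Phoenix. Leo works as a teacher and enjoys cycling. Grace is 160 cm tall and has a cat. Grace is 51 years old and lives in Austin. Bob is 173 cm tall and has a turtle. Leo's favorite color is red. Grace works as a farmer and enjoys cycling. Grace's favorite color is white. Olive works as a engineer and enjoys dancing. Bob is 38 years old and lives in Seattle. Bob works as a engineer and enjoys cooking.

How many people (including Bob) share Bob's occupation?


Bob is a engineer. Count = 2

2


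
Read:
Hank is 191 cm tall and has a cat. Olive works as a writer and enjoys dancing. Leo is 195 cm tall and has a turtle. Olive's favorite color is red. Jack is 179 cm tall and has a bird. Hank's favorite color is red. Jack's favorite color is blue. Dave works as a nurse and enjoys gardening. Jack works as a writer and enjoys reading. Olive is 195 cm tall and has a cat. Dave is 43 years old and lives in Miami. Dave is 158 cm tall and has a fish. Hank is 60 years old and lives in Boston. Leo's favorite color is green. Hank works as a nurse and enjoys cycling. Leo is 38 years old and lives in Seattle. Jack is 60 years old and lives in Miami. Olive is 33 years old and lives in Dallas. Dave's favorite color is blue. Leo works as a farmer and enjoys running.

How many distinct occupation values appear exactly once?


Unique occupation values: 1

1


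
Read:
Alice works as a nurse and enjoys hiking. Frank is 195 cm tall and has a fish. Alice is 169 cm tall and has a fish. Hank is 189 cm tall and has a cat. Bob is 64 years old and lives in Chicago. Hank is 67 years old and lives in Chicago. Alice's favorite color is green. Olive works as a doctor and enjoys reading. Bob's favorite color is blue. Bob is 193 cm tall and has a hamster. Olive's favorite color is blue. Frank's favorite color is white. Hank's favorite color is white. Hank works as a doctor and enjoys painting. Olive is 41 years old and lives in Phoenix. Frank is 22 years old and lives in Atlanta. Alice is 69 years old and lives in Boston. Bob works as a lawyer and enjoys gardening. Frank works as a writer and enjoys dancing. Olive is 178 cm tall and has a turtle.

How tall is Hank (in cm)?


Hank is 189 cm tall

189


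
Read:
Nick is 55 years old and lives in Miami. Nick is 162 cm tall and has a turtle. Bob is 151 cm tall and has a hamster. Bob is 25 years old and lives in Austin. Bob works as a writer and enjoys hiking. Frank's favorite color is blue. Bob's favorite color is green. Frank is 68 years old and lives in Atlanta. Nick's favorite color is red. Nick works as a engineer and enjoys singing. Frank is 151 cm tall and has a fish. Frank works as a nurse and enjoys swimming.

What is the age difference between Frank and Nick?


|68 - 55| = 13

13


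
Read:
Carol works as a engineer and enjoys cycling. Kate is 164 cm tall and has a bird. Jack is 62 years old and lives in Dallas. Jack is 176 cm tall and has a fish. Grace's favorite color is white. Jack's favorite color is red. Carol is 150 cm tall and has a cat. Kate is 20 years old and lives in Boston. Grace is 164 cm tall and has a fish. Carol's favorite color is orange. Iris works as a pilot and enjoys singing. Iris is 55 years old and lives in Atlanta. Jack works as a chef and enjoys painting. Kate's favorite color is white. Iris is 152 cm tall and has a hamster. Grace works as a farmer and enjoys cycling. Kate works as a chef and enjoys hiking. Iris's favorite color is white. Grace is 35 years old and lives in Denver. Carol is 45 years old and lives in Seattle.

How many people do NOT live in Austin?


Not in Austin: 5

5


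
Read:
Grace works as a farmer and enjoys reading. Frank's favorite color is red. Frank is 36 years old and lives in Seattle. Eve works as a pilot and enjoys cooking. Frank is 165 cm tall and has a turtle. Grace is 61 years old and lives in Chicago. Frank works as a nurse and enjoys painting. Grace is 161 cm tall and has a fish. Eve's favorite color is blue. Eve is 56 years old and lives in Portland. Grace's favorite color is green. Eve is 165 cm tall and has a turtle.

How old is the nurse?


The nurse is Frank, age 36

36


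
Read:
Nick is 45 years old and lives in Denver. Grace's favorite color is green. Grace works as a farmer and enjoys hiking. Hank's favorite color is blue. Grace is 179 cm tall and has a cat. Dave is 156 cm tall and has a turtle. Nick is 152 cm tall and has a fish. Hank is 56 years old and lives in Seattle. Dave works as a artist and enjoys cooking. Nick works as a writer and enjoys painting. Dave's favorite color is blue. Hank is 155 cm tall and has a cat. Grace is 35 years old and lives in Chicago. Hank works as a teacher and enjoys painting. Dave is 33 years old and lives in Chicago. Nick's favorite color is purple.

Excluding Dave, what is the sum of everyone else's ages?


Sum (excluding Dave): 136

136


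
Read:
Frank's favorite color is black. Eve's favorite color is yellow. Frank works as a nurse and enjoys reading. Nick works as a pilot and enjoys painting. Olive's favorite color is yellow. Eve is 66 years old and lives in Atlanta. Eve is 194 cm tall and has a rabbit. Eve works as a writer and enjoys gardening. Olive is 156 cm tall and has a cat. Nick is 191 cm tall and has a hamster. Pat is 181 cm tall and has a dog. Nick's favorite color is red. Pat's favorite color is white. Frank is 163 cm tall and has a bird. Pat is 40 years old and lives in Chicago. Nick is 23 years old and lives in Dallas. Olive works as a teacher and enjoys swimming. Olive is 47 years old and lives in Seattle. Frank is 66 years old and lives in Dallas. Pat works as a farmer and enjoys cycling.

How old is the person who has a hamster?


Person with hamster is Nick, age 23

23


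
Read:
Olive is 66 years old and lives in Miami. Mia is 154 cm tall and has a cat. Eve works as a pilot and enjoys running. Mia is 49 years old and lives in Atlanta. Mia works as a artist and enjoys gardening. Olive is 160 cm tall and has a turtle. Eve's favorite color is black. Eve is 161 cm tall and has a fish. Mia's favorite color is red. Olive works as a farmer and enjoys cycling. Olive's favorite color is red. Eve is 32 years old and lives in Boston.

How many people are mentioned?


People: Olive, Eve, Mia. Count = 3

3


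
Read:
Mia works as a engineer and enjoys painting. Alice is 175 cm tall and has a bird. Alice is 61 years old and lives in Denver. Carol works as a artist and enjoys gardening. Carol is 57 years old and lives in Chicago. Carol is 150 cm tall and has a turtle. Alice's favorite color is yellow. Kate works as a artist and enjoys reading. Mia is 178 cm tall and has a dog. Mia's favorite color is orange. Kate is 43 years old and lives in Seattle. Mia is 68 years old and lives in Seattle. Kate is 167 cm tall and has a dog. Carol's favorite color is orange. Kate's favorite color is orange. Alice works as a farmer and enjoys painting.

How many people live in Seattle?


Count in Seattle: 2

2


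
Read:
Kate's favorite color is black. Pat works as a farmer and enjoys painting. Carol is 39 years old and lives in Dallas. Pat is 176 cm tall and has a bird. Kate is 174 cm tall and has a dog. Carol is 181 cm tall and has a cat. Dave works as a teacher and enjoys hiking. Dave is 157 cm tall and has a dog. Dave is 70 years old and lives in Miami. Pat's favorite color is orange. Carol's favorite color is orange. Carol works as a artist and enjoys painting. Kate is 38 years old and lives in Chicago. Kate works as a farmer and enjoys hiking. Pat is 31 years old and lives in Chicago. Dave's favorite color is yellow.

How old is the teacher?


The teacher is Dave, age 70

70


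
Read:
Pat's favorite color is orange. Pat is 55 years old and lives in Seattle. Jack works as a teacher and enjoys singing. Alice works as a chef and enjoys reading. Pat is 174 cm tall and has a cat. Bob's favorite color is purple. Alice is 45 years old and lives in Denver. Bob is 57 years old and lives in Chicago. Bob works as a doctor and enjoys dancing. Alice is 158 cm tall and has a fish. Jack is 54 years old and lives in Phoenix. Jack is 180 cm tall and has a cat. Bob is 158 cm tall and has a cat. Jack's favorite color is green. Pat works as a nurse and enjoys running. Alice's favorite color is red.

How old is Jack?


Jack is 54 years old

54
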